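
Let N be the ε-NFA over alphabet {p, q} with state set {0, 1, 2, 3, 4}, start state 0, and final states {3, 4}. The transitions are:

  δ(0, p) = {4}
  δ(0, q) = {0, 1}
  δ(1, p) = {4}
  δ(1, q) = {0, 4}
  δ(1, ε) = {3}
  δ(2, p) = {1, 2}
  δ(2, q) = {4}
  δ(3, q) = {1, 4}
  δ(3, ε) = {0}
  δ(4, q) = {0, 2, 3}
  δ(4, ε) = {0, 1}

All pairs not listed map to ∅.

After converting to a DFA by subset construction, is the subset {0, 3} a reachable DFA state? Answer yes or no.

Start state of the DFA: {0} (ε-closure of the NFA start).
{0} --p--> {0, 1, 3, 4}  [new]
{0} --q--> {0, 1, 3}  [new]
{0, 1, 3, 4} --p--> {0, 1, 3, 4}  [seen]
{0, 1, 3, 4} --q--> {0, 1, 2, 3, 4}  [new]
{0, 1, 3} --p--> {0, 1, 3, 4}  [seen]
{0, 1, 3} --q--> {0, 1, 3, 4}  [seen]
{0, 1, 2, 3, 4} --p--> {0, 1, 2, 3, 4}  [seen]
{0, 1, 2, 3, 4} --q--> {0, 1, 2, 3, 4}  [seen]
Reachable DFA states: {0}, {0, 1, 3, 4}, {0, 1, 3}, {0, 1, 2, 3, 4}.
{0, 3} is not among them.

no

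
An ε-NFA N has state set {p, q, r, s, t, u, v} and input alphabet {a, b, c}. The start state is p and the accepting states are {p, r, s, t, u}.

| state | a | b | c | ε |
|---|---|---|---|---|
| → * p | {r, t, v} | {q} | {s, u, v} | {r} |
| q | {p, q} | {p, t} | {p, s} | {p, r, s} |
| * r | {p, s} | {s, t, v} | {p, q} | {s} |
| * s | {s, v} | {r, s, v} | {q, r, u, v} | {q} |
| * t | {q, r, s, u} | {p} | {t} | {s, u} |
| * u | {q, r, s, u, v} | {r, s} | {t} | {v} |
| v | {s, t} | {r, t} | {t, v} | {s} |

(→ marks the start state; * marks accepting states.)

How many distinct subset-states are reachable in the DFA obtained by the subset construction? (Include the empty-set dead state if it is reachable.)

3

Start state of the DFA: {p, q, r, s} (ε-closure of the NFA start).
{p, q, r, s} --a--> {p, q, r, s, t, u, v}  [new]
{p, q, r, s} --b--> {p, q, r, s, t, u, v}  [seen]
{p, q, r, s} --c--> {p, q, r, s, u, v}  [new]
{p, q, r, s, t, u, v} --a--> {p, q, r, s, t, u, v}  [seen]
{p, q, r, s, t, u, v} --b--> {p, q, r, s, t, u, v}  [seen]
{p, q, r, s, t, u, v} --c--> {p, q, r, s, t, u, v}  [seen]
{p, q, r, s, u, v} --a--> {p, q, r, s, t, u, v}  [seen]
{p, q, r, s, u, v} --b--> {p, q, r, s, t, u, v}  [seen]
{p, q, r, s, u, v} --c--> {p, q, r, s, t, u, v}  [seen]
Reachable DFA states: {p, q, r, s}, {p, q, r, s, t, u, v}, {p, q, r, s, u, v}.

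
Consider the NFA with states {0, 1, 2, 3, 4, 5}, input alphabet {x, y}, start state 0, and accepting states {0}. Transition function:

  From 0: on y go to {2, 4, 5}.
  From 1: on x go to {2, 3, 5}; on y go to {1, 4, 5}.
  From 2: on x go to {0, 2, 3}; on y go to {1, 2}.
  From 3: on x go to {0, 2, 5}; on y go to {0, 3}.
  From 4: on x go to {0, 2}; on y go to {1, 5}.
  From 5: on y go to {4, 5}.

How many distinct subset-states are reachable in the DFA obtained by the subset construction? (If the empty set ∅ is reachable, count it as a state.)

Start state of the DFA: {0}.
{0} --x--> ∅  [new]
{0} --y--> {2, 4, 5}  [new]
∅ --x--> ∅  [seen]
∅ --y--> ∅  [seen]
{2, 4, 5} --x--> {0, 2, 3}  [new]
{2, 4, 5} --y--> {1, 2, 4, 5}  [new]
{0, 2, 3} --x--> {0, 2, 3, 5}  [new]
{0, 2, 3} --y--> {0, 1, 2, 3, 4, 5}  [new]
{1, 2, 4, 5} --x--> {0, 2, 3, 5}  [seen]
{1, 2, 4, 5} --y--> {1, 2, 4, 5}  [seen]
{0, 2, 3, 5} --x--> {0, 2, 3, 5}  [seen]
{0, 2, 3, 5} --y--> {0, 1, 2, 3, 4, 5}  [seen]
{0, 1, 2, 3, 4, 5} --x--> {0, 2, 3, 5}  [seen]
{0, 1, 2, 3, 4, 5} --y--> {0, 1, 2, 3, 4, 5}  [seen]
Reachable DFA states: {0}, ∅, {2, 4, 5}, {0, 2, 3}, {1, 2, 4, 5}, {0, 2, 3, 5}, {0, 1, 2, 3, 4, 5}.

7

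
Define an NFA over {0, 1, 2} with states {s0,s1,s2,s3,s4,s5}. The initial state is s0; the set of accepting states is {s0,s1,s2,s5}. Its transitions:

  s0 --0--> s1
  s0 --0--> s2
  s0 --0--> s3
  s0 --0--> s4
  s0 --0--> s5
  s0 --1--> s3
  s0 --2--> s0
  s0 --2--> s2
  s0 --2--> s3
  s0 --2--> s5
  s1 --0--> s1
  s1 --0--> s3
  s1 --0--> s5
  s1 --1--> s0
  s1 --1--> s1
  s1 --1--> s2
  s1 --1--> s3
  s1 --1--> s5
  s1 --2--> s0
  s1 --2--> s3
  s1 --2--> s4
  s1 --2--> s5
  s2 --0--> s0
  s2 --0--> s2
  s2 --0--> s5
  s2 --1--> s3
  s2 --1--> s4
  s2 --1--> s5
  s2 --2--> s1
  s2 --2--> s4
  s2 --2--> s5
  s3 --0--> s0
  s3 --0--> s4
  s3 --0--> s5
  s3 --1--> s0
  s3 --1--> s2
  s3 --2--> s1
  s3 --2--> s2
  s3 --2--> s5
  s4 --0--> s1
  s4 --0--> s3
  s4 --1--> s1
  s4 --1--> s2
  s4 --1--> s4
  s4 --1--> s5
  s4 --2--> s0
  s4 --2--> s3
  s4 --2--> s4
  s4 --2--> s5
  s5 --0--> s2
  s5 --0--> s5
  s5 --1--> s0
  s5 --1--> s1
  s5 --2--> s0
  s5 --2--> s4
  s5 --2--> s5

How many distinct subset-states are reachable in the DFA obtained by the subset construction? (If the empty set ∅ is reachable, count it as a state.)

Start state of the DFA: {s0}.
{s0} --0--> {s1,s2,s3,s4,s5}  [new]
{s0} --1--> {s3}  [new]
{s0} --2--> {s0,s2,s3,s5}  [new]
{s1,s2,s3,s4,s5} --0--> {s0,s1,s2,s3,s4,s5}  [new]
{s1,s2,s3,s4,s5} --1--> {s0,s1,s2,s3,s4,s5}  [seen]
{s1,s2,s3,s4,s5} --2--> {s0,s1,s2,s3,s4,s5}  [seen]
{s3} --0--> {s0,s4,s5}  [new]
{s3} --1--> {s0,s2}  [new]
{s3} --2--> {s1,s2,s5}  [new]
{s0,s2,s3,s5} --0--> {s0,s1,s2,s3,s4,s5}  [seen]
{s0,s2,s3,s5} --1--> {s0,s1,s2,s3,s4,s5}  [seen]
{s0,s2,s3,s5} --2--> {s0,s1,s2,s3,s4,s5}  [seen]
{s0,s1,s2,s3,s4,s5} --0--> {s0,s1,s2,s3,s4,s5}  [seen]
{s0,s1,s2,s3,s4,s5} --1--> {s0,s1,s2,s3,s4,s5}  [seen]
{s0,s1,s2,s3,s4,s5} --2--> {s0,s1,s2,s3,s4,s5}  [seen]
{s0,s4,s5} --0--> {s1,s2,s3,s4,s5}  [seen]
{s0,s4,s5} --1--> {s0,s1,s2,s3,s4,s5}  [seen]
{s0,s4,s5} --2--> {s0,s2,s3,s4,s5}  [new]
{s0,s2} --0--> {s0,s1,s2,s3,s4,s5}  [seen]
{s0,s2} --1--> {s3,s4,s5}  [new]
{s0,s2} --2--> {s0,s1,s2,s3,s4,s5}  [seen]
{s1,s2,s5} --0--> {s0,s1,s2,s3,s5}  [new]
{s1,s2,s5} --1--> {s0,s1,s2,s3,s4,s5}  [seen]
{s1,s2,s5} --2--> {s0,s1,s3,s4,s5}  [new]
{s0,s2,s3,s4,s5} --0--> {s0,s1,s2,s3,s4,s5}  [seen]
{s0,s2,s3,s4,s5} --1--> {s0,s1,s2,s3,s4,s5}  [seen]
{s0,s2,s3,s4,s5} --2--> {s0,s1,s2,s3,s4,s5}  [seen]
{s3,s4,s5} --0--> {s0,s1,s2,s3,s4,s5}  [seen]
{s3,s4,s5} --1--> {s0,s1,s2,s4,s5}  [new]
{s3,s4,s5} --2--> {s0,s1,s2,s3,s4,s5}  [seen]
{s0,s1,s2,s3,s5} --0--> {s0,s1,s2,s3,s4,s5}  [seen]
{s0,s1,s2,s3,s5} --1--> {s0,s1,s2,s3,s4,s5}  [seen]
{s0,s1,s2,s3,s5} --2--> {s0,s1,s2,s3,s4,s5}  [seen]
{s0,s1,s3,s4,s5} --0--> {s0,s1,s2,s3,s4,s5}  [seen]
{s0,s1,s3,s4,s5} --1--> {s0,s1,s2,s3,s4,s5}  [seen]
{s0,s1,s3,s4,s5} --2--> {s0,s1,s2,s3,s4,s5}  [seen]
{s0,s1,s2,s4,s5} --0--> {s0,s1,s2,s3,s4,s5}  [seen]
{s0,s1,s2,s4,s5} --1--> {s0,s1,s2,s3,s4,s5}  [seen]
{s0,s1,s2,s4,s5} --2--> {s0,s1,s2,s3,s4,s5}  [seen]
Reachable DFA states: {s0}, {s1,s2,s3,s4,s5}, {s3}, {s0,s2,s3,s5}, {s0,s1,s2,s3,s4,s5}, {s0,s4,s5}, {s0,s2}, {s1,s2,s5}, {s0,s2,s3,s4,s5}, {s3,s4,s5}, {s0,s1,s2,s3,s5}, {s0,s1,s3,s4,s5}, {s0,s1,s2,s4,s5}.

13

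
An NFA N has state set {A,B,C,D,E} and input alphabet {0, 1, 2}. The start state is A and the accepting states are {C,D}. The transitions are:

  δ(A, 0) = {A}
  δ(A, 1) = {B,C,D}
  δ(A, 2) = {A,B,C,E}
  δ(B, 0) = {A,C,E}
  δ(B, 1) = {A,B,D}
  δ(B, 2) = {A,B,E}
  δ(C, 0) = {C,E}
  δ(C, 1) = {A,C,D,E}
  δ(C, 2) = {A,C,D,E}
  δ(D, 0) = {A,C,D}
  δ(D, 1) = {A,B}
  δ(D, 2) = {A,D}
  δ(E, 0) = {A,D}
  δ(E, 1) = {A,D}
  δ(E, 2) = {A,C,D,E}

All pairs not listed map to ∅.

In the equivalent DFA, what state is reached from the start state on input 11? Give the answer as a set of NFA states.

Start: {A}.
δ(A,1) = {B,C,D}.
Union: {B,C,D}.
After 1: {B,C,D}.
δ(B,1) = {A,B,D}; δ(C,1) = {A,C,D,E}; δ(D,1) = {A,B}.
Union: {A,B,C,D,E}.
After 1: {A,B,C,D,E}.

{A,B,C,D,E}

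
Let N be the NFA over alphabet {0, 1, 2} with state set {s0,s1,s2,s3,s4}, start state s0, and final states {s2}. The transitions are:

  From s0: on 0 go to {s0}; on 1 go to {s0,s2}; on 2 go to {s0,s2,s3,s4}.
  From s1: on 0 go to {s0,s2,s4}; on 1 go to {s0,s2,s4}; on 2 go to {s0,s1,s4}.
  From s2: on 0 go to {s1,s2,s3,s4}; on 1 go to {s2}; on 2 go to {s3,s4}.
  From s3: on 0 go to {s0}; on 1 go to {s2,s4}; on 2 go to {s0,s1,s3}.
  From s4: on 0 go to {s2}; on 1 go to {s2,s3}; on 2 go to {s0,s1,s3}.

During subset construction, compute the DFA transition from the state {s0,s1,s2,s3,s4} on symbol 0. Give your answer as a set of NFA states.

δ(s0,0) = {s0}; δ(s1,0) = {s0,s2,s4}; δ(s2,0) = {s1,s2,s3,s4}; δ(s3,0) = {s0}; δ(s4,0) = {s2}.
Union: {s0,s1,s2,s3,s4}.

{s0,s1,s2,s3,s4}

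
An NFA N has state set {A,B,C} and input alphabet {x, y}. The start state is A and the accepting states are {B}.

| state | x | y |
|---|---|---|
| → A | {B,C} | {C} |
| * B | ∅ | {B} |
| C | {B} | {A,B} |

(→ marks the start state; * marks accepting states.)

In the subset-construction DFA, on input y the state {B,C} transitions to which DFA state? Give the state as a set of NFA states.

δ(B,y) = {B}; δ(C,y) = {A,B}.
Union: {A,B}.

{A,B}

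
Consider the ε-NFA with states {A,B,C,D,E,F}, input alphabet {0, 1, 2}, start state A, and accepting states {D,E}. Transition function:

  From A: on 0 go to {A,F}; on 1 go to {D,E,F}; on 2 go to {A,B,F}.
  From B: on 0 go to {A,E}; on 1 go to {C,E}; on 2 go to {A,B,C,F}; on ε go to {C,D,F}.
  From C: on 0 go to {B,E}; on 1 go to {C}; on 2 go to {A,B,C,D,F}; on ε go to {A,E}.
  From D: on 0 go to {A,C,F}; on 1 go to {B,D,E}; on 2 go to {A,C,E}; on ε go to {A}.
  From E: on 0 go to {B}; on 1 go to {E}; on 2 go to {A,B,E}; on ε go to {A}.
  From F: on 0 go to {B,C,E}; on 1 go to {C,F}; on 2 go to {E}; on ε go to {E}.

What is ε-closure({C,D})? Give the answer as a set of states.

{A,C,D,E}

Begin with {C,D}.
C →ε {A,E}; add A, E.
ε-closure = {A,C,D,E}.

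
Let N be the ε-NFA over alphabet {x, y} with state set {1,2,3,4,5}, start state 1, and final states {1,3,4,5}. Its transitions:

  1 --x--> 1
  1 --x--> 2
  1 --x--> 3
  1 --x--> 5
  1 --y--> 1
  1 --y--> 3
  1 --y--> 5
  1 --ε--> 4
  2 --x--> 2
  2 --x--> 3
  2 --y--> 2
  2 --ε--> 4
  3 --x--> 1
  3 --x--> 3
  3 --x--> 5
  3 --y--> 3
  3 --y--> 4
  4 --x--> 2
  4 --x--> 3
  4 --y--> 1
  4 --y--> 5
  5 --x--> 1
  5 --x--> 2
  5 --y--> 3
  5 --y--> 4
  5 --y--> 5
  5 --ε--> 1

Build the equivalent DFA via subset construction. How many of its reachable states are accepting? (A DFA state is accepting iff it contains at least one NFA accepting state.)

Start state of the DFA: {1,4} (ε-closure of the NFA start).
{1,4} --x--> {1,2,3,4,5}  [new]
{1,4} --y--> {1,3,4,5}  [new]
{1,2,3,4,5} --x--> {1,2,3,4,5}  [seen]
{1,2,3,4,5} --y--> {1,2,3,4,5}  [seen]
{1,3,4,5} --x--> {1,2,3,4,5}  [seen]
{1,3,4,5} --y--> {1,3,4,5}  [seen]
Reachable DFA states: {1,4}, {1,2,3,4,5}, {1,3,4,5}.
Accepting DFA states (contain an NFA accepting state): {1,4}, {1,2,3,4,5}, {1,3,4,5}.

3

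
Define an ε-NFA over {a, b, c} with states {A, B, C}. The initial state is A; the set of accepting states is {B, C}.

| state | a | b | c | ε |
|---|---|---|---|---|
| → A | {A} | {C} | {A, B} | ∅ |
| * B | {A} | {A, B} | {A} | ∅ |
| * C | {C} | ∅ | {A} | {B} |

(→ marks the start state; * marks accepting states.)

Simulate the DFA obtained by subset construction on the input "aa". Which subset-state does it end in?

{A}

Start: {A}.
δ(A,a) = {A}.
Union: {A}.
After a: {A}.
δ(A,a) = {A}.
Union: {A}.
After a: {A}.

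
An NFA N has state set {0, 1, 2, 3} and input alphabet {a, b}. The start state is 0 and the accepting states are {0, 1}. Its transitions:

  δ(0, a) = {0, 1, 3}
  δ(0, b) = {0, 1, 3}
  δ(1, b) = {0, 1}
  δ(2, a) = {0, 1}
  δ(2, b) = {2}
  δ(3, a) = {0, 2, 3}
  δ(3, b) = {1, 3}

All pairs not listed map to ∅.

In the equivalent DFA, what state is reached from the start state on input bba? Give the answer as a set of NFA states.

Start: {0}.
δ(0,b) = {0, 1, 3}.
Union: {0, 1, 3}.
After b: {0, 1, 3}.
δ(0,b) = {0, 1, 3}; δ(1,b) = {0, 1}; δ(3,b) = {1, 3}.
Union: {0, 1, 3}.
After b: {0, 1, 3}.
δ(0,a) = {0, 1, 3}; δ(1,a) = ∅; δ(3,a) = {0, 2, 3}.
Union: {0, 1, 2, 3}.
After a: {0, 1, 2, 3}.

{0, 1, 2, 3}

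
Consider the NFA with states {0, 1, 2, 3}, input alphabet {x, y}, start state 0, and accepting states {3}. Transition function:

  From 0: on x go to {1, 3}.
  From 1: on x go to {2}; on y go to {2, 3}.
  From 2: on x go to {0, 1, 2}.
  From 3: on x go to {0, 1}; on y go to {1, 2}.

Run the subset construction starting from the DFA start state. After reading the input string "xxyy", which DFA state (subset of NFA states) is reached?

Start: {0}.
δ(0,x) = {1, 3}.
Union: {1, 3}.
After x: {1, 3}.
δ(1,x) = {2}; δ(3,x) = {0, 1}.
Union: {0, 1, 2}.
After x: {0, 1, 2}.
δ(0,y) = ∅; δ(1,y) = {2, 3}; δ(2,y) = ∅.
Union: {2, 3}.
After y: {2, 3}.
δ(2,y) = ∅; δ(3,y) = {1, 2}.
Union: {1, 2}.
After y: {1, 2}.

{1, 2}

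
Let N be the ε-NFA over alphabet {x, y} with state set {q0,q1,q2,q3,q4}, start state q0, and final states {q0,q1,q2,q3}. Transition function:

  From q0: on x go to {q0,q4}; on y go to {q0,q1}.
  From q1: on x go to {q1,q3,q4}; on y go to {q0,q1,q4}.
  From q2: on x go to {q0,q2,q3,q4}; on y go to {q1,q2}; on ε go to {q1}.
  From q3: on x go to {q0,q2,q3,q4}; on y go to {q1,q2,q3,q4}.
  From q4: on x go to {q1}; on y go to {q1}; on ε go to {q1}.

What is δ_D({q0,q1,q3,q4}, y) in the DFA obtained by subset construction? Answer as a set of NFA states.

δ(q0,y) = {q0,q1}; δ(q1,y) = {q0,q1,q4}; δ(q3,y) = {q1,q2,q3,q4}; δ(q4,y) = {q1}.
Union: {q0,q1,q2,q3,q4}.

{q0,q1,q2,q3,q4}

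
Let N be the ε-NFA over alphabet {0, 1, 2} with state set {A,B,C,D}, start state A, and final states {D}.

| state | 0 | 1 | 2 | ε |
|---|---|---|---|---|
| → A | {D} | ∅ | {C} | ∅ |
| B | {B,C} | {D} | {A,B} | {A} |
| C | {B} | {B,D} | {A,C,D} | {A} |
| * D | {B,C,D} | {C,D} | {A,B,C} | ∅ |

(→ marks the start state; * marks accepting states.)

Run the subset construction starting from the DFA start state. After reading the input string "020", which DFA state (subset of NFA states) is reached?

{A,B,C,D}

Start: {A}.
δ(A,0) = {D}.
Union: {D}.
After 0: {D}.
δ(D,2) = {A,B,C}.
Union: {A,B,C}.
After 2: {A,B,C}.
δ(A,0) = {D}; δ(B,0) = {B,C}; δ(C,0) = {B}.
Union: {B,C,D}.
ε-closure gives {A,B,C,D}.
After 0: {A,B,C,D}.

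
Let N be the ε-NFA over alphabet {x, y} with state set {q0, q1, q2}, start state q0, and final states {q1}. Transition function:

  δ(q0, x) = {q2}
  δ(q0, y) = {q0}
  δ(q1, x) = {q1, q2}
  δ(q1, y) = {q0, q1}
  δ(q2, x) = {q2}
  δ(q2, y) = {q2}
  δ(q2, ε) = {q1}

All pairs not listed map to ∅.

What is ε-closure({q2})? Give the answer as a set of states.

{q1, q2}

Begin with {q2}.
q2 →ε {q1}; add q1.
ε-closure = {q1, q2}.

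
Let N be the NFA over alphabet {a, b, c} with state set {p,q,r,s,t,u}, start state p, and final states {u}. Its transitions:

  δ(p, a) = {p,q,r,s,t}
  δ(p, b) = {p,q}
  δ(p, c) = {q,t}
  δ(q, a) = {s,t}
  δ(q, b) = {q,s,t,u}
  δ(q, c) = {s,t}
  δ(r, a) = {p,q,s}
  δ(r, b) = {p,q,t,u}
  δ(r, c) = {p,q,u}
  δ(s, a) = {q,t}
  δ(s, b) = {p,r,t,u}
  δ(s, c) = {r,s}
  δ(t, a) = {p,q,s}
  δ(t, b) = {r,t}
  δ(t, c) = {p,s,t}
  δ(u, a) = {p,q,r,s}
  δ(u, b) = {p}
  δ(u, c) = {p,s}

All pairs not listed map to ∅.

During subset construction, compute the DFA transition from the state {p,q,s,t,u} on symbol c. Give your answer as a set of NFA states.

{p,q,r,s,t}

δ(p,c) = {q,t}; δ(q,c) = {s,t}; δ(s,c) = {r,s}; δ(t,c) = {p,s,t}; δ(u,c) = {p,s}.
Union: {p,q,r,s,t}.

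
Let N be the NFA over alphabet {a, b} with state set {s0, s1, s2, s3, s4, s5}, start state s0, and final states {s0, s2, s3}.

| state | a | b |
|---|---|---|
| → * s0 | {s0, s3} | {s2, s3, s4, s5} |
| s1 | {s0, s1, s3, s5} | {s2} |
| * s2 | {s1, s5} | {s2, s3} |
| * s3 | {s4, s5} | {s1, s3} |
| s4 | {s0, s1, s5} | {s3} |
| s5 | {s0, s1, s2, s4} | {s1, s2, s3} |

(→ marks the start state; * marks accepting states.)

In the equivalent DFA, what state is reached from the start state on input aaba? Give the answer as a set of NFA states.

Start: {s0}.
δ(s0,a) = {s0, s3}.
Union: {s0, s3}.
After a: {s0, s3}.
δ(s0,a) = {s0, s3}; δ(s3,a) = {s4, s5}.
Union: {s0, s3, s4, s5}.
After a: {s0, s3, s4, s5}.
δ(s0,b) = {s2, s3, s4, s5}; δ(s3,b) = {s1, s3}; δ(s4,b) = {s3}; δ(s5,b) = {s1, s2, s3}.
Union: {s1, s2, s3, s4, s5}.
After b: {s1, s2, s3, s4, s5}.
δ(s1,a) = {s0, s1, s3, s5}; δ(s2,a) = {s1, s5}; δ(s3,a) = {s4, s5}; δ(s4,a) = {s0, s1, s5}; δ(s5,a) = {s0, s1, s2, s4}.
Union: {s0, s1, s2, s3, s4, s5}.
After a: {s0, s1, s2, s3, s4, s5}.

{s0, s1, s2, s3, s4, s5}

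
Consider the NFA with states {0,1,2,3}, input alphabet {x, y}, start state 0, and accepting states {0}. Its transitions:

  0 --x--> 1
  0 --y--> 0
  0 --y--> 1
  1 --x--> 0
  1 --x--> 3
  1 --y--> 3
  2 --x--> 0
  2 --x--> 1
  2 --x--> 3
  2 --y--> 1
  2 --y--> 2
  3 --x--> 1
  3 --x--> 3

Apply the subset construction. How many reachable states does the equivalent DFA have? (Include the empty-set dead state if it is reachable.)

Start state of the DFA: {0}.
{0} --x--> {1}  [new]
{0} --y--> {0,1}  [new]
{1} --x--> {0,3}  [new]
{1} --y--> {3}  [new]
{0,1} --x--> {0,1,3}  [new]
{0,1} --y--> {0,1,3}  [seen]
{0,3} --x--> {1,3}  [new]
{0,3} --y--> {0,1}  [seen]
{3} --x--> {1,3}  [seen]
{3} --y--> ∅  [new]
{0,1,3} --x--> {0,1,3}  [seen]
{0,1,3} --y--> {0,1,3}  [seen]
{1,3} --x--> {0,1,3}  [seen]
{1,3} --y--> {3}  [seen]
∅ --x--> ∅  [seen]
∅ --y--> ∅  [seen]
Reachable DFA states: {0}, {1}, {0,1}, {0,3}, {3}, {0,1,3}, {1,3}, ∅.

8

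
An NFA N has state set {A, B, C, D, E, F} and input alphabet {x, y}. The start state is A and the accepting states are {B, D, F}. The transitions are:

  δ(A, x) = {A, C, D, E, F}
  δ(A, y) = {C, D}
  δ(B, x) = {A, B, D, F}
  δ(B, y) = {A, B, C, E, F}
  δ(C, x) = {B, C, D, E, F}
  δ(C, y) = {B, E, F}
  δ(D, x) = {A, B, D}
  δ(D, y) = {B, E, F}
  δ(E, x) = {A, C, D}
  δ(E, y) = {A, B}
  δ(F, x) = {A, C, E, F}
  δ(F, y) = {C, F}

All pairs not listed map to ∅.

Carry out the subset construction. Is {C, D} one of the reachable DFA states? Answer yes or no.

yes

Start state of the DFA: {A}.
{A} --x--> {A, C, D, E, F}  [new]
{A} --y--> {C, D}  [new]
{A, C, D, E, F} --x--> {A, B, C, D, E, F}  [new]
{A, C, D, E, F} --y--> {A, B, C, D, E, F}  [seen]
{C, D} --x--> {A, B, C, D, E, F}  [seen]
{C, D} --y--> {B, E, F}  [new]
{A, B, C, D, E, F} --x--> {A, B, C, D, E, F}  [seen]
{A, B, C, D, E, F} --y--> {A, B, C, D, E, F}  [seen]
{B, E, F} --x--> {A, B, C, D, E, F}  [seen]
{B, E, F} --y--> {A, B, C, E, F}  [new]
{A, B, C, E, F} --x--> {A, B, C, D, E, F}  [seen]
{A, B, C, E, F} --y--> {A, B, C, D, E, F}  [seen]
Reachable DFA states: {A}, {A, C, D, E, F}, {C, D}, {A, B, C, D, E, F}, {B, E, F}, {A, B, C, E, F}.
{C, D} is among them.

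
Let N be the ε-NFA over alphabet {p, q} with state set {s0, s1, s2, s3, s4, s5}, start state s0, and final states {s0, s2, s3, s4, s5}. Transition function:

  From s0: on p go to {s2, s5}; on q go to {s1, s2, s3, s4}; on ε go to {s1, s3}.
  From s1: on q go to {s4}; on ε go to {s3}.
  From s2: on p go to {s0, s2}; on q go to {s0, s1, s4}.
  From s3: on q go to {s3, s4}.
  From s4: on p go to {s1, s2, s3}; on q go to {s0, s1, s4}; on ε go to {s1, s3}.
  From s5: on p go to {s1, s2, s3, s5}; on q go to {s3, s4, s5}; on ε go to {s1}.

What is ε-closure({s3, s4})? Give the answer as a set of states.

{s1, s3, s4}

Begin with {s3, s4}.
s4 →ε {s1, s3}; add s1.
ε-closure = {s1, s3, s4}.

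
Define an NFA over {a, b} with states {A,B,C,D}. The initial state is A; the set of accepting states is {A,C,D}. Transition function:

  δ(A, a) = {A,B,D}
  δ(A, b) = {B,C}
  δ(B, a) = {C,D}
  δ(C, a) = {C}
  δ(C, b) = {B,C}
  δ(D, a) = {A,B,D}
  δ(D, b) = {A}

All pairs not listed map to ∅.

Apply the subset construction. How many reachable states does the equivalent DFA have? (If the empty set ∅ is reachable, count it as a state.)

Start state of the DFA: {A}.
{A} --a--> {A,B,D}  [new]
{A} --b--> {B,C}  [new]
{A,B,D} --a--> {A,B,C,D}  [new]
{A,B,D} --b--> {A,B,C}  [new]
{B,C} --a--> {C,D}  [new]
{B,C} --b--> {B,C}  [seen]
{A,B,C,D} --a--> {A,B,C,D}  [seen]
{A,B,C,D} --b--> {A,B,C}  [seen]
{A,B,C} --a--> {A,B,C,D}  [seen]
{A,B,C} --b--> {B,C}  [seen]
{C,D} --a--> {A,B,C,D}  [seen]
{C,D} --b--> {A,B,C}  [seen]
Reachable DFA states: {A}, {A,B,D}, {B,C}, {A,B,C,D}, {A,B,C}, {C,D}.

6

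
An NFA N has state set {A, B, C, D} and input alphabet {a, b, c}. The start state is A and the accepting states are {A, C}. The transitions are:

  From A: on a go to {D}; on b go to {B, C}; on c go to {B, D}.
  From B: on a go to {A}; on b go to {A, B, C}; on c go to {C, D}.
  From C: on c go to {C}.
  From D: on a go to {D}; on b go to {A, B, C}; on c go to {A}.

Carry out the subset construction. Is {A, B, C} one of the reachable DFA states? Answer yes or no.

yes

Start state of the DFA: {A}.
{A} --a--> {D}  [new]
{A} --b--> {B, C}  [new]
{A} --c--> {B, D}  [new]
{D} --a--> {D}  [seen]
{D} --b--> {A, B, C}  [new]
{D} --c--> {A}  [seen]
{B, C} --a--> {A}  [seen]
{B, C} --b--> {A, B, C}  [seen]
{B, C} --c--> {C, D}  [new]
{B, D} --a--> {A, D}  [new]
{B, D} --b--> {A, B, C}  [seen]
{B, D} --c--> {A, C, D}  [new]
{A, B, C} --a--> {A, D}  [seen]
{A, B, C} --b--> {A, B, C}  [seen]
{A, B, C} --c--> {B, C, D}  [new]
{C, D} --a--> {D}  [seen]
{C, D} --b--> {A, B, C}  [seen]
{C, D} --c--> {A, C}  [new]
{A, D} --a--> {D}  [seen]
{A, D} --b--> {A, B, C}  [seen]
{A, D} --c--> {A, B, D}  [new]
{A, C, D} --a--> {D}  [seen]
{A, C, D} --b--> {A, B, C}  [seen]
{A, C, D} --c--> {A, B, C, D}  [new]
{B, C, D} --a--> {A, D}  [seen]
{B, C, D} --b--> {A, B, C}  [seen]
{B, C, D} --c--> {A, C, D}  [seen]
{A, C} --a--> {D}  [seen]
{A, C} --b--> {B, C}  [seen]
{A, C} --c--> {B, C, D}  [seen]
{A, B, D} --a--> {A, D}  [seen]
{A, B, D} --b--> {A, B, C}  [seen]
{A, B, D} --c--> {A, B, C, D}  [seen]
{A, B, C, D} --a--> {A, D}  [seen]
{A, B, C, D} --b--> {A, B, C}  [seen]
{A, B, C, D} --c--> {A, B, C, D}  [seen]
Reachable DFA states: {A}, {D}, {B, C}, {B, D}, {A, B, C}, {C, D}, {A, D}, {A, C, D}, {B, C, D}, {A, C}, {A, B, D}, {A, B, C, D}.
{A, B, C} is among them.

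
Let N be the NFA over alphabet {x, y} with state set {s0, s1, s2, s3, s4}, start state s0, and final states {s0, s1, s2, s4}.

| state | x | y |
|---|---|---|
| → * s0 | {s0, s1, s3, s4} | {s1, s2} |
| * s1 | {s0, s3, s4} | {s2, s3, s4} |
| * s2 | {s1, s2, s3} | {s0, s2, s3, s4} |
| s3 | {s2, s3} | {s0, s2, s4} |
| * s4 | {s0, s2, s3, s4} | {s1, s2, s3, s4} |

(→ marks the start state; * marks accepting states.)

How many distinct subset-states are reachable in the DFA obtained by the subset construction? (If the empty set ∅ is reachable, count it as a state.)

5

Start state of the DFA: {s0}.
{s0} --x--> {s0, s1, s3, s4}  [new]
{s0} --y--> {s1, s2}  [new]
{s0, s1, s3, s4} --x--> {s0, s1, s2, s3, s4}  [new]
{s0, s1, s3, s4} --y--> {s0, s1, s2, s3, s4}  [seen]
{s1, s2} --x--> {s0, s1, s2, s3, s4}  [seen]
{s1, s2} --y--> {s0, s2, s3, s4}  [new]
{s0, s1, s2, s3, s4} --x--> {s0, s1, s2, s3, s4}  [seen]
{s0, s1, s2, s3, s4} --y--> {s0, s1, s2, s3, s4}  [seen]
{s0, s2, s3, s4} --x--> {s0, s1, s2, s3, s4}  [seen]
{s0, s2, s3, s4} --y--> {s0, s1, s2, s3, s4}  [seen]
Reachable DFA states: {s0}, {s0, s1, s3, s4}, {s1, s2}, {s0, s1, s2, s3, s4}, {s0, s2, s3, s4}.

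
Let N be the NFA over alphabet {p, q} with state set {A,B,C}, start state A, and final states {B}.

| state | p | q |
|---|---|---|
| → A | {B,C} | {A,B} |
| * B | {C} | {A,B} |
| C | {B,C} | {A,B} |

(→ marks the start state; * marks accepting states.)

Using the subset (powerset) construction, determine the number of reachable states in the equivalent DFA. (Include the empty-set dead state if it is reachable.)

3

Start state of the DFA: {A}.
{A} --p--> {B,C}  [new]
{A} --q--> {A,B}  [new]
{B,C} --p--> {B,C}  [seen]
{B,C} --q--> {A,B}  [seen]
{A,B} --p--> {B,C}  [seen]
{A,B} --q--> {A,B}  [seen]
Reachable DFA states: {A}, {B,C}, {A,B}.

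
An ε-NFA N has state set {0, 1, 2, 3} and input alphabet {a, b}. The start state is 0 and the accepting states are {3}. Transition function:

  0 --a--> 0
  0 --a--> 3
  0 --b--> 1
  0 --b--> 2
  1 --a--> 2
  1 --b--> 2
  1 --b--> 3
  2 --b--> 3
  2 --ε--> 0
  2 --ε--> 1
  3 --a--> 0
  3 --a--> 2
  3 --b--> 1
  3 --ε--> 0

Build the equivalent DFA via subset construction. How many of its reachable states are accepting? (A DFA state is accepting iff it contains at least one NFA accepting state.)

Start state of the DFA: {0} (ε-closure of the NFA start).
{0} --a--> {0, 3}  [new]
{0} --b--> {0, 1, 2}  [new]
{0, 3} --a--> {0, 1, 2, 3}  [new]
{0, 3} --b--> {0, 1, 2}  [seen]
{0, 1, 2} --a--> {0, 1, 2, 3}  [seen]
{0, 1, 2} --b--> {0, 1, 2, 3}  [seen]
{0, 1, 2, 3} --a--> {0, 1, 2, 3}  [seen]
{0, 1, 2, 3} --b--> {0, 1, 2, 3}  [seen]
Reachable DFA states: {0}, {0, 3}, {0, 1, 2}, {0, 1, 2, 3}.
Accepting DFA states (contain an NFA accepting state): {0, 3}, {0, 1, 2, 3}.

2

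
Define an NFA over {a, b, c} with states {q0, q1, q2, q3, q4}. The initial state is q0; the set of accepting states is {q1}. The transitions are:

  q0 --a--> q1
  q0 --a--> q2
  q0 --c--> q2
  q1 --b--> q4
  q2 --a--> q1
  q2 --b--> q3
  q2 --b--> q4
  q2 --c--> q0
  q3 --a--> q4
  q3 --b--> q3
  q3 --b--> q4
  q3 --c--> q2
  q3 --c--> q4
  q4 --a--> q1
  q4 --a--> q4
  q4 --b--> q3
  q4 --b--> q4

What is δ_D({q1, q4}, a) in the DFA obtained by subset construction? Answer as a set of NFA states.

δ(q1,a) = ∅; δ(q4,a) = {q1, q4}.
Union: {q1, q4}.

{q1, q4}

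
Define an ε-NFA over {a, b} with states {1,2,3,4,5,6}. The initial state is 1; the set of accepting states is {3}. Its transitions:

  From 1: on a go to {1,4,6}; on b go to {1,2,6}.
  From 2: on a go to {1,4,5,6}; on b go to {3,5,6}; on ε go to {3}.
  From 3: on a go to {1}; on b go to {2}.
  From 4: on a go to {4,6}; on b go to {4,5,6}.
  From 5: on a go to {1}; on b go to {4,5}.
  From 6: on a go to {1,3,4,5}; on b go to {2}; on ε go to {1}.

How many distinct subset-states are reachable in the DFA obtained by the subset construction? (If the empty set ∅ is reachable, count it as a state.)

6

Start state of the DFA: {1} (ε-closure of the NFA start).
{1} --a--> {1,4,6}  [new]
{1} --b--> {1,2,3,6}  [new]
{1,4,6} --a--> {1,3,4,5,6}  [new]
{1,4,6} --b--> {1,2,3,4,5,6}  [new]
{1,2,3,6} --a--> {1,3,4,5,6}  [seen]
{1,2,3,6} --b--> {1,2,3,5,6}  [new]
{1,3,4,5,6} --a--> {1,3,4,5,6}  [seen]
{1,3,4,5,6} --b--> {1,2,3,4,5,6}  [seen]
{1,2,3,4,5,6} --a--> {1,3,4,5,6}  [seen]
{1,2,3,4,5,6} --b--> {1,2,3,4,5,6}  [seen]
{1,2,3,5,6} --a--> {1,3,4,5,6}  [seen]
{1,2,3,5,6} --b--> {1,2,3,4,5,6}  [seen]
Reachable DFA states: {1}, {1,4,6}, {1,2,3,6}, {1,3,4,5,6}, {1,2,3,4,5,6}, {1,2,3,5,6}.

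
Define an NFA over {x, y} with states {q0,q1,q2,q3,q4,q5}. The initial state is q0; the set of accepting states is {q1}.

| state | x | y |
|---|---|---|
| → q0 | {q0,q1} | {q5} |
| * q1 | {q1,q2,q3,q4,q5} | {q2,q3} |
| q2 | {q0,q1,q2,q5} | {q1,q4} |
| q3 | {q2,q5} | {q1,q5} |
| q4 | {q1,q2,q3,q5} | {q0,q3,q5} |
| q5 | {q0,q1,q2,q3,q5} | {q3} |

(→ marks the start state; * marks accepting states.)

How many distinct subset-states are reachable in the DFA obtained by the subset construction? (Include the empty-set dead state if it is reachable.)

16

Start state of the DFA: {q0}.
{q0} --x--> {q0,q1}  [new]
{q0} --y--> {q5}  [new]
{q0,q1} --x--> {q0,q1,q2,q3,q4,q5}  [new]
{q0,q1} --y--> {q2,q3,q5}  [new]
{q5} --x--> {q0,q1,q2,q3,q5}  [new]
{q5} --y--> {q3}  [new]
{q0,q1,q2,q3,q4,q5} --x--> {q0,q1,q2,q3,q4,q5}  [seen]
{q0,q1,q2,q3,q4,q5} --y--> {q0,q1,q2,q3,q4,q5}  [seen]
{q2,q3,q5} --x--> {q0,q1,q2,q3,q5}  [seen]
{q2,q3,q5} --y--> {q1,q3,q4,q5}  [new]
{q0,q1,q2,q3,q5} --x--> {q0,q1,q2,q3,q4,q5}  [seen]
{q0,q1,q2,q3,q5} --y--> {q1,q2,q3,q4,q5}  [new]
{q3} --x--> {q2,q5}  [new]
{q3} --y--> {q1,q5}  [new]
{q1,q3,q4,q5} --x--> {q0,q1,q2,q3,q4,q5}  [seen]
{q1,q3,q4,q5} --y--> {q0,q1,q2,q3,q5}  [seen]
{q1,q2,q3,q4,q5} --x--> {q0,q1,q2,q3,q4,q5}  [seen]
{q1,q2,q3,q4,q5} --y--> {q0,q1,q2,q3,q4,q5}  [seen]
{q2,q5} --x--> {q0,q1,q2,q3,q5}  [seen]
{q2,q5} --y--> {q1,q3,q4}  [new]
{q1,q5} --x--> {q0,q1,q2,q3,q4,q5}  [seen]
{q1,q5} --y--> {q2,q3}  [new]
{q1,q3,q4} --x--> {q1,q2,q3,q4,q5}  [seen]
{q1,q3,q4} --y--> {q0,q1,q2,q3,q5}  [seen]
{q2,q3} --x--> {q0,q1,q2,q5}  [new]
{q2,q3} --y--> {q1,q4,q5}  [new]
{q0,q1,q2,q5} --x--> {q0,q1,q2,q3,q4,q5}  [seen]
{q0,q1,q2,q5} --y--> {q1,q2,q3,q4,q5}  [seen]
{q1,q4,q5} --x--> {q0,q1,q2,q3,q4,q5}  [seen]
{q1,q4,q5} --y--> {q0,q2,q3,q5}  [new]
{q0,q2,q3,q5} --x--> {q0,q1,q2,q3,q5}  [seen]
{q0,q2,q3,q5} --y--> {q1,q3,q4,q5}  [seen]
Reachable DFA states: {q0}, {q0,q1}, {q5}, {q0,q1,q2,q3,q4,q5}, {q2,q3,q5}, {q0,q1,q2,q3,q5}, {q3}, {q1,q3,q4,q5}, {q1,q2,q3,q4,q5}, {q2,q5}, {q1,q5}, {q1,q3,q4}, {q2,q3}, {q0,q1,q2,q5}, {q1,q4,q5}, {q0,q2,q3,q5}.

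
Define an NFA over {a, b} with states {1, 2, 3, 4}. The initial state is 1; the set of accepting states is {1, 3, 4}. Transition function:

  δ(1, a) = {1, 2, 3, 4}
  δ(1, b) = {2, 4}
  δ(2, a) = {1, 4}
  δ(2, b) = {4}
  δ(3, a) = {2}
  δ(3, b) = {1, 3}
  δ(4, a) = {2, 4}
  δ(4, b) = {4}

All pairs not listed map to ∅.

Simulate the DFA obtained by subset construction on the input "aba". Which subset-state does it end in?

{1, 2, 3, 4}

Start: {1}.
δ(1,a) = {1, 2, 3, 4}.
Union: {1, 2, 3, 4}.
After a: {1, 2, 3, 4}.
δ(1,b) = {2, 4}; δ(2,b) = {4}; δ(3,b) = {1, 3}; δ(4,b) = {4}.
Union: {1, 2, 3, 4}.
After b: {1, 2, 3, 4}.
δ(1,a) = {1, 2, 3, 4}; δ(2,a) = {1, 4}; δ(3,a) = {2}; δ(4,a) = {2, 4}.
Union: {1, 2, 3, 4}.
After a: {1, 2, 3, 4}.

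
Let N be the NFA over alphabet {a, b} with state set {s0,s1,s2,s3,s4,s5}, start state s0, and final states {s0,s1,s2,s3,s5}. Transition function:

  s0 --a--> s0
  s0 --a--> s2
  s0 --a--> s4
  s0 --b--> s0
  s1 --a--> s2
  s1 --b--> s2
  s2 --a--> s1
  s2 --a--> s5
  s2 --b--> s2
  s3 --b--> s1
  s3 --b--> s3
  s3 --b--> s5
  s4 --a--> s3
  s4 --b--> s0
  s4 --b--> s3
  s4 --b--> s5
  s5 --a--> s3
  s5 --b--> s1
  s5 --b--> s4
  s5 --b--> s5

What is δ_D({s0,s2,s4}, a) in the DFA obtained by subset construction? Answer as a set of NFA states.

δ(s0,a) = {s0,s2,s4}; δ(s2,a) = {s1,s5}; δ(s4,a) = {s3}.
Union: {s0,s1,s2,s3,s4,s5}.

{s0,s1,s2,s3,s4,s5}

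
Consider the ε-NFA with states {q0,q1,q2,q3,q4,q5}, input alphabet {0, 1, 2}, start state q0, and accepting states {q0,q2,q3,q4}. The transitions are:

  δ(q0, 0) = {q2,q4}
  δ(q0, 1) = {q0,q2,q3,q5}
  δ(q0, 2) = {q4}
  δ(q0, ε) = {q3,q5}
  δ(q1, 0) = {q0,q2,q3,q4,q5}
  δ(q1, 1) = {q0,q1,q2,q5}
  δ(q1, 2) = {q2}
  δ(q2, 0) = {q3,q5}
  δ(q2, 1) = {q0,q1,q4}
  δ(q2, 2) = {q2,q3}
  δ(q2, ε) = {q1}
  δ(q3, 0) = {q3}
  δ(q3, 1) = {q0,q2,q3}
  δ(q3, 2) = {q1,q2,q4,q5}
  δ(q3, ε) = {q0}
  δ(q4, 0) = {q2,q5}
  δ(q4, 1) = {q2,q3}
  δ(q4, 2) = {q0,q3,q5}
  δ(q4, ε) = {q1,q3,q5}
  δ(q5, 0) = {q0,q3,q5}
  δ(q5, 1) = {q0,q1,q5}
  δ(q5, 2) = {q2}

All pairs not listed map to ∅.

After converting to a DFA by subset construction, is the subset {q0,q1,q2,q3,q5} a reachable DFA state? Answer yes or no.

Start state of the DFA: {q0,q3,q5} (ε-closure of the NFA start).
{q0,q3,q5} --0--> {q0,q1,q2,q3,q4,q5}  [new]
{q0,q3,q5} --1--> {q0,q1,q2,q3,q5}  [new]
{q0,q3,q5} --2--> {q0,q1,q2,q3,q4,q5}  [seen]
{q0,q1,q2,q3,q4,q5} --0--> {q0,q1,q2,q3,q4,q5}  [seen]
{q0,q1,q2,q3,q4,q5} --1--> {q0,q1,q2,q3,q4,q5}  [seen]
{q0,q1,q2,q3,q4,q5} --2--> {q0,q1,q2,q3,q4,q5}  [seen]
{q0,q1,q2,q3,q5} --0--> {q0,q1,q2,q3,q4,q5}  [seen]
{q0,q1,q2,q3,q5} --1--> {q0,q1,q2,q3,q4,q5}  [seen]
{q0,q1,q2,q3,q5} --2--> {q0,q1,q2,q3,q4,q5}  [seen]
Reachable DFA states: {q0,q3,q5}, {q0,q1,q2,q3,q4,q5}, {q0,q1,q2,q3,q5}.
{q0,q1,q2,q3,q5} is among them.

yes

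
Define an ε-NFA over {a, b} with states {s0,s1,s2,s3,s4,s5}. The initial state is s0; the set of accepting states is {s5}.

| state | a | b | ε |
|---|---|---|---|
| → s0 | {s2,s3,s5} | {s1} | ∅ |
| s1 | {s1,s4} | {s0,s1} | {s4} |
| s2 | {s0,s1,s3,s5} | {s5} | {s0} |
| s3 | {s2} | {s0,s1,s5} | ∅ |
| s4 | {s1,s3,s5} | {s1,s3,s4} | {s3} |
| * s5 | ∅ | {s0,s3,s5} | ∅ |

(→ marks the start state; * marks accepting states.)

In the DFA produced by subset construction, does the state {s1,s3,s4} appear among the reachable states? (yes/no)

yes

Start state of the DFA: {s0} (ε-closure of the NFA start).
{s0} --a--> {s0,s2,s3,s5}  [new]
{s0} --b--> {s1,s3,s4}  [new]
{s0,s2,s3,s5} --a--> {s0,s1,s2,s3,s4,s5}  [new]
{s0,s2,s3,s5} --b--> {s0,s1,s3,s4,s5}  [new]
{s1,s3,s4} --a--> {s0,s1,s2,s3,s4,s5}  [seen]
{s1,s3,s4} --b--> {s0,s1,s3,s4,s5}  [seen]
{s0,s1,s2,s3,s4,s5} --a--> {s0,s1,s2,s3,s4,s5}  [seen]
{s0,s1,s2,s3,s4,s5} --b--> {s0,s1,s3,s4,s5}  [seen]
{s0,s1,s3,s4,s5} --a--> {s0,s1,s2,s3,s4,s5}  [seen]
{s0,s1,s3,s4,s5} --b--> {s0,s1,s3,s4,s5}  [seen]
Reachable DFA states: {s0}, {s0,s2,s3,s5}, {s1,s3,s4}, {s0,s1,s2,s3,s4,s5}, {s0,s1,s3,s4,s5}.
{s1,s3,s4} is among them.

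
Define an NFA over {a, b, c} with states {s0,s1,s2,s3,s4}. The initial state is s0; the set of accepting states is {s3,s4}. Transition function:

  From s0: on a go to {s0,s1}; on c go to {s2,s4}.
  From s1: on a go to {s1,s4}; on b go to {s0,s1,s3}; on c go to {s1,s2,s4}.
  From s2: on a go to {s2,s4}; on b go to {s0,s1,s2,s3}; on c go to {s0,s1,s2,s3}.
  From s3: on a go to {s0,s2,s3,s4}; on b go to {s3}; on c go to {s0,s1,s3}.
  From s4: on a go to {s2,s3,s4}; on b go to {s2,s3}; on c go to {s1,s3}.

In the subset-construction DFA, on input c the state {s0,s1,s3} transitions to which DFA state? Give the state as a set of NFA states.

δ(s0,c) = {s2,s4}; δ(s1,c) = {s1,s2,s4}; δ(s3,c) = {s0,s1,s3}.
Union: {s0,s1,s2,s3,s4}.

{s0,s1,s2,s3,s4}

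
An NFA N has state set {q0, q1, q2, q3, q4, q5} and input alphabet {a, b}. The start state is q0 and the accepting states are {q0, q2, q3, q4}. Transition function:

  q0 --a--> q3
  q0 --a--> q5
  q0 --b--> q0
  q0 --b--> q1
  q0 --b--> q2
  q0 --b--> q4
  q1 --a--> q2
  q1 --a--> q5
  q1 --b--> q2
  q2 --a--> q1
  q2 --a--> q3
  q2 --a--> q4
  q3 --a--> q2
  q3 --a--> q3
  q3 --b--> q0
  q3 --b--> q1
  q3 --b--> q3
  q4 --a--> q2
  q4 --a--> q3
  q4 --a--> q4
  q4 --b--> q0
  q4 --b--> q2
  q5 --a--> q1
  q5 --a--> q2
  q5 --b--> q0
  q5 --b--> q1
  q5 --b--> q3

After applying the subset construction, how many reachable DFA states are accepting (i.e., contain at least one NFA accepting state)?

10

Start state of the DFA: {q0}.
{q0} --a--> {q3, q5}  [new]
{q0} --b--> {q0, q1, q2, q4}  [new]
{q3, q5} --a--> {q1, q2, q3}  [new]
{q3, q5} --b--> {q0, q1, q3}  [new]
{q0, q1, q2, q4} --a--> {q1, q2, q3, q4, q5}  [new]
{q0, q1, q2, q4} --b--> {q0, q1, q2, q4}  [seen]
{q1, q2, q3} --a--> {q1, q2, q3, q4, q5}  [seen]
{q1, q2, q3} --b--> {q0, q1, q2, q3}  [new]
{q0, q1, q3} --a--> {q2, q3, q5}  [new]
{q0, q1, q3} --b--> {q0, q1, q2, q3, q4}  [new]
{q1, q2, q3, q4, q5} --a--> {q1, q2, q3, q4, q5}  [seen]
{q1, q2, q3, q4, q5} --b--> {q0, q1, q2, q3}  [seen]
{q0, q1, q2, q3} --a--> {q1, q2, q3, q4, q5}  [seen]
{q0, q1, q2, q3} --b--> {q0, q1, q2, q3, q4}  [seen]
{q2, q3, q5} --a--> {q1, q2, q3, q4}  [new]
{q2, q3, q5} --b--> {q0, q1, q3}  [seen]
{q0, q1, q2, q3, q4} --a--> {q1, q2, q3, q4, q5}  [seen]
{q0, q1, q2, q3, q4} --b--> {q0, q1, q2, q3, q4}  [seen]
{q1, q2, q3, q4} --a--> {q1, q2, q3, q4, q5}  [seen]
{q1, q2, q3, q4} --b--> {q0, q1, q2, q3}  [seen]
Reachable DFA states: {q0}, {q3, q5}, {q0, q1, q2, q4}, {q1, q2, q3}, {q0, q1, q3}, {q1, q2, q3, q4, q5}, {q0, q1, q2, q3}, {q2, q3, q5}, {q0, q1, q2, q3, q4}, {q1, q2, q3, q4}.
Accepting DFA states (contain an NFA accepting state): {q0}, {q3, q5}, {q0, q1, q2, q4}, {q1, q2, q3}, {q0, q1, q3}, {q1, q2, q3, q4, q5}, {q0, q1, q2, q3}, {q2, q3, q5}, {q0, q1, q2, q3, q4}, {q1, q2, q3, q4}.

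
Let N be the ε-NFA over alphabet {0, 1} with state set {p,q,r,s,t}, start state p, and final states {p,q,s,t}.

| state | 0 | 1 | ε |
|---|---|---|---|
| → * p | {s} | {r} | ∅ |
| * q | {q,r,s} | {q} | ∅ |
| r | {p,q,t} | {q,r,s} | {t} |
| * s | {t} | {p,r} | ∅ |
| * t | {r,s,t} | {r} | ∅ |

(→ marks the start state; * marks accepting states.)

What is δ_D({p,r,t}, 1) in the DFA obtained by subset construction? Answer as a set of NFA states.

{q,r,s,t}

δ(p,1) = {r}; δ(r,1) = {q,r,s}; δ(t,1) = {r}.
Union: {q,r,s}.
ε-closure gives {q,r,s,t}.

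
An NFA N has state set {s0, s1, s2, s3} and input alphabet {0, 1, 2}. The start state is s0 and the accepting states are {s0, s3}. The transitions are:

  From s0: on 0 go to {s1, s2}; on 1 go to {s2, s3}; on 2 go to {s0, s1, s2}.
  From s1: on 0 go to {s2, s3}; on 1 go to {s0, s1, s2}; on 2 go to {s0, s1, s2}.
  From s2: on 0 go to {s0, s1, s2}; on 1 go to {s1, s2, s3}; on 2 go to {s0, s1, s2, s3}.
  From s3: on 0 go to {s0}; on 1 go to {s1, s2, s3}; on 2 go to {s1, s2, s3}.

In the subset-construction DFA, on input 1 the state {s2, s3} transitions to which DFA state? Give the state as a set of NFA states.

δ(s2,1) = {s1, s2, s3}; δ(s3,1) = {s1, s2, s3}.
Union: {s1, s2, s3}.

{s1, s2, s3}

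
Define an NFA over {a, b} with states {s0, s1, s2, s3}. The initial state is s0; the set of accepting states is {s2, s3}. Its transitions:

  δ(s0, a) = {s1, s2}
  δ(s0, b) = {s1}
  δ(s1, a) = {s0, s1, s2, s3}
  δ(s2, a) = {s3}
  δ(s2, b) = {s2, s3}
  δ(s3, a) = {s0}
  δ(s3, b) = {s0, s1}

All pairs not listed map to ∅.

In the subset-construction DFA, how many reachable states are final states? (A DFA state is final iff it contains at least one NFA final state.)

6

Start state of the DFA: {s0}.
{s0} --a--> {s1, s2}  [new]
{s0} --b--> {s1}  [new]
{s1, s2} --a--> {s0, s1, s2, s3}  [new]
{s1, s2} --b--> {s2, s3}  [new]
{s1} --a--> {s0, s1, s2, s3}  [seen]
{s1} --b--> ∅  [new]
{s0, s1, s2, s3} --a--> {s0, s1, s2, s3}  [seen]
{s0, s1, s2, s3} --b--> {s0, s1, s2, s3}  [seen]
{s2, s3} --a--> {s0, s3}  [new]
{s2, s3} --b--> {s0, s1, s2, s3}  [seen]
∅ --a--> ∅  [seen]
∅ --b--> ∅  [seen]
{s0, s3} --a--> {s0, s1, s2}  [new]
{s0, s3} --b--> {s0, s1}  [new]
{s0, s1, s2} --a--> {s0, s1, s2, s3}  [seen]
{s0, s1, s2} --b--> {s1, s2, s3}  [new]
{s0, s1} --a--> {s0, s1, s2, s3}  [seen]
{s0, s1} --b--> {s1}  [seen]
{s1, s2, s3} --a--> {s0, s1, s2, s3}  [seen]
{s1, s2, s3} --b--> {s0, s1, s2, s3}  [seen]
Reachable DFA states: {s0}, {s1, s2}, {s1}, {s0, s1, s2, s3}, {s2, s3}, ∅, {s0, s3}, {s0, s1, s2}, {s0, s1}, {s1, s2, s3}.
Accepting DFA states (contain an NFA accepting state): {s1, s2}, {s0, s1, s2, s3}, {s2, s3}, {s0, s3}, {s0, s1, s2}, {s1, s2, s3}.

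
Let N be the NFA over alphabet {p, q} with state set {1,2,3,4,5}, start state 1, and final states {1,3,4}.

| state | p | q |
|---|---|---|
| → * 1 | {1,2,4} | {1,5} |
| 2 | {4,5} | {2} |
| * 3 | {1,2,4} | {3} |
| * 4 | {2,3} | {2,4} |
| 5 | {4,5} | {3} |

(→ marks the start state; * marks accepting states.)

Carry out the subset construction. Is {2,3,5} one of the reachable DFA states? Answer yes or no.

no

Start state of the DFA: {1}.
{1} --p--> {1,2,4}  [new]
{1} --q--> {1,5}  [new]
{1,2,4} --p--> {1,2,3,4,5}  [new]
{1,2,4} --q--> {1,2,4,5}  [new]
{1,5} --p--> {1,2,4,5}  [seen]
{1,5} --q--> {1,3,5}  [new]
{1,2,3,4,5} --p--> {1,2,3,4,5}  [seen]
{1,2,3,4,5} --q--> {1,2,3,4,5}  [seen]
{1,2,4,5} --p--> {1,2,3,4,5}  [seen]
{1,2,4,5} --q--> {1,2,3,4,5}  [seen]
{1,3,5} --p--> {1,2,4,5}  [seen]
{1,3,5} --q--> {1,3,5}  [seen]
Reachable DFA states: {1}, {1,2,4}, {1,5}, {1,2,3,4,5}, {1,2,4,5}, {1,3,5}.
{2,3,5} is not among them.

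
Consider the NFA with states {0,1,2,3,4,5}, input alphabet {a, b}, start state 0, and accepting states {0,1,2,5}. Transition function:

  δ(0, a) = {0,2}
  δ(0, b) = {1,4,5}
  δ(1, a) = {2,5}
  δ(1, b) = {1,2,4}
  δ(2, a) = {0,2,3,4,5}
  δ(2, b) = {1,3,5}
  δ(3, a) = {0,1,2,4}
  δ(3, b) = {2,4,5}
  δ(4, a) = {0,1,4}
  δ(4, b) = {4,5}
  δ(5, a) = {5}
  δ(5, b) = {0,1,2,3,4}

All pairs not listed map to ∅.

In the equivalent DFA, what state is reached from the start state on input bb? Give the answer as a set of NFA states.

Start: {0}.
δ(0,b) = {1,4,5}.
Union: {1,4,5}.
After b: {1,4,5}.
δ(1,b) = {1,2,4}; δ(4,b) = {4,5}; δ(5,b) = {0,1,2,3,4}.
Union: {0,1,2,3,4,5}.
After b: {0,1,2,3,4,5}.

{0,1,2,3,4,5}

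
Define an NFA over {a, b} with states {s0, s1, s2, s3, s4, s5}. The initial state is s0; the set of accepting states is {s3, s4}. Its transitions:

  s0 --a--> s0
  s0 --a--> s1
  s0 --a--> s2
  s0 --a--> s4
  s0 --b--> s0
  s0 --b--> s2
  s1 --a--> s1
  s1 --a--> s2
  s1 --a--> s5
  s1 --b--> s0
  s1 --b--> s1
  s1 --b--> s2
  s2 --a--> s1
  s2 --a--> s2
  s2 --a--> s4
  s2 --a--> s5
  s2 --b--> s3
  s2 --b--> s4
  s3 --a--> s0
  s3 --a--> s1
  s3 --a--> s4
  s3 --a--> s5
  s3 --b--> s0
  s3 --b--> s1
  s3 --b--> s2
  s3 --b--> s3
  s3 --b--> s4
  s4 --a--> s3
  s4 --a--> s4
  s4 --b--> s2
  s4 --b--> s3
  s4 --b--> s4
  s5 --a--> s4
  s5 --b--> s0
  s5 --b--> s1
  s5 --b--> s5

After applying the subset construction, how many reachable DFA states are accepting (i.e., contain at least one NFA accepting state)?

Start state of the DFA: {s0}.
{s0} --a--> {s0, s1, s2, s4}  [new]
{s0} --b--> {s0, s2}  [new]
{s0, s1, s2, s4} --a--> {s0, s1, s2, s3, s4, s5}  [new]
{s0, s1, s2, s4} --b--> {s0, s1, s2, s3, s4}  [new]
{s0, s2} --a--> {s0, s1, s2, s4, s5}  [new]
{s0, s2} --b--> {s0, s2, s3, s4}  [new]
{s0, s1, s2, s3, s4, s5} --a--> {s0, s1, s2, s3, s4, s5}  [seen]
{s0, s1, s2, s3, s4, s5} --b--> {s0, s1, s2, s3, s4, s5}  [seen]
{s0, s1, s2, s3, s4} --a--> {s0, s1, s2, s3, s4, s5}  [seen]
{s0, s1, s2, s3, s4} --b--> {s0, s1, s2, s3, s4}  [seen]
{s0, s1, s2, s4, s5} --a--> {s0, s1, s2, s3, s4, s5}  [seen]
{s0, s1, s2, s4, s5} --b--> {s0, s1, s2, s3, s4, s5}  [seen]
{s0, s2, s3, s4} --a--> {s0, s1, s2, s3, s4, s5}  [seen]
{s0, s2, s3, s4} --b--> {s0, s1, s2, s3, s4}  [seen]
Reachable DFA states: {s0}, {s0, s1, s2, s4}, {s0, s2}, {s0, s1, s2, s3, s4, s5}, {s0, s1, s2, s3, s4}, {s0, s1, s2, s4, s5}, {s0, s2, s3, s4}.
Accepting DFA states (contain an NFA accepting state): {s0, s1, s2, s4}, {s0, s1, s2, s3, s4, s5}, {s0, s1, s2, s3, s4}, {s0, s1, s2, s4, s5}, {s0, s2, s3, s4}.

5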